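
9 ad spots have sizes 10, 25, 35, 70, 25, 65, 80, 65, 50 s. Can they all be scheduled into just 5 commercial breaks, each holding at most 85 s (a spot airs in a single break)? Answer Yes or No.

Total = 425 s; ⌈425/85⌉ = 5.
The bound of 5 does not rule out 5, but exhaustive search shows no assignment into 5 commercial breaks of capacity 85 s exists — the minimum is 6.

No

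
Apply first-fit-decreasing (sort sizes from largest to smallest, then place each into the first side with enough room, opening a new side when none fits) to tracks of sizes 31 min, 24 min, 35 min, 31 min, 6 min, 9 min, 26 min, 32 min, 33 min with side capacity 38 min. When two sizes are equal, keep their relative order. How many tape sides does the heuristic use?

Sorted descending: 35, 33, 32, 31, 31, 26, 24, 9, 6.
  35 → side 1 (new)  [load 35/38]
  33 → side 2 (new)  [load 33/38]
  32 → side 3 (new)  [load 32/38]
  31 → side 4 (new)  [load 31/38]
  31 → side 5 (new)  [load 31/38]
  26 → side 6 (new)  [load 26/38]
  24 → side 7 (new)  [load 24/38]
  9 → side 6  [load 35/38]
  6 → side 3  [load 38/38]
7 tape sides opened.

7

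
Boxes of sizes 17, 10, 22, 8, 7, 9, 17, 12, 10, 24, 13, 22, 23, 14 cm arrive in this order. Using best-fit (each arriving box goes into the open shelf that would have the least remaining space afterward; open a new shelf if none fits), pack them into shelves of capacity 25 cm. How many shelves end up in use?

10

  17 → shelf 1 (new)  [load 17/25]
  10 → shelf 2 (new)  [load 10/25]
  22 → shelf 3 (new)  [load 22/25]
  8 → shelf 1  [load 25/25]
  7 → shelf 2  [load 17/25]
  9 → shelf 4 (new)  [load 9/25]
  17 → shelf 5 (new)  [load 17/25]
  12 → shelf 4  [load 21/25]
  10 → shelf 6 (new)  [load 10/25]
  24 → shelf 7 (new)  [load 24/25]
  13 → shelf 6  [load 23/25]
  22 → shelf 8 (new)  [load 22/25]
  23 → shelf 9 (new)  [load 23/25]
  14 → shelf 10 (new)  [load 14/25]
10 shelves opened.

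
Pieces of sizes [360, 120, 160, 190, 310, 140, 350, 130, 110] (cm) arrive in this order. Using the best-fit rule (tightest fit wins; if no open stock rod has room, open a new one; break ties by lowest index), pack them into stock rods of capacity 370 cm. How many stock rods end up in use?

6

  360 → stock rod 1 (new)  [load 360/370]
  120 → stock rod 2 (new)  [load 120/370]
  160 → stock rod 2  [load 280/370]
  190 → stock rod 3 (new)  [load 190/370]
  310 → stock rod 4 (new)  [load 310/370]
  140 → stock rod 3  [load 330/370]
  350 → stock rod 5 (new)  [load 350/370]
  130 → stock rod 6 (new)  [load 130/370]
  110 → stock rod 6  [load 240/370]
6 stock rods opened.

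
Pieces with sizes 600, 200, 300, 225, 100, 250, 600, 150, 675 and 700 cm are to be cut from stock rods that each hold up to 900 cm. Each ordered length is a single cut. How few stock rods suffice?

5

Total = 700 + 675 + 600 + 600 + 300 + 250 + 225 + 200 + 150 + 100 = 3800 cm.
Lower bound: ⌈3800/900⌉ = 5 stock rods.
A packing using 5 stock rods:
  stock rod 1: 700 + 200 = 900
  stock rod 2: 675 + 225 = 900
  stock rod 3: 600 + 300 = 900
  stock rod 4: 600 + 250 = 850
  stock rod 5: 150 + 100 = 250
This matches the lower bound, so 5 is optimal.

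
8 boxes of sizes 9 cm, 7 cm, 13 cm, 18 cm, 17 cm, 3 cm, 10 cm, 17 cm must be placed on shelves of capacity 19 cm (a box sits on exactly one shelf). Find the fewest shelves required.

Total = 18 + 17 + 17 + 13 + 10 + 9 + 7 + 3 = 94 cm.
Lower bound: ⌈94/19⌉ = 5 shelves.
A packing using 6 shelves:
  shelf 1: 18 = 18
  shelf 2: 17 = 17
  shelf 3: 17 = 17
  shelf 4: 13 + 3 = 16
  shelf 5: 10 + 9 = 19
  shelf 6: 7 = 7
No arrangement into 5 shelves stays within capacity, so 6 is optimal.

6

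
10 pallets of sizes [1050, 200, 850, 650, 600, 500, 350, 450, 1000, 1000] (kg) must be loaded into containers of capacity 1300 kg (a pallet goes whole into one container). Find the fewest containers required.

Total = 1050 + 1000 + 1000 + 850 + 650 + 600 + 500 + 450 + 350 + 200 = 6650 kg.
Lower bound: ⌈6650/1300⌉ = 6 containers.
A packing using 6 containers:
  container 1: 1050 + 200 = 1250
  container 2: 1000 = 1000
  container 3: 1000 = 1000
  container 4: 850 + 450 = 1300
  container 5: 650 + 600 = 1250
  container 6: 500 + 350 = 850
This matches the lower bound, so 6 is optimal.

6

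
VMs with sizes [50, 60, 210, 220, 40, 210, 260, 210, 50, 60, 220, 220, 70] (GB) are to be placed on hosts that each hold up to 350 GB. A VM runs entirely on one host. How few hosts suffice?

Total = 260 + 220 + 220 + 220 + 210 + 210 + 210 + 70 + 60 + 60 + 50 + 50 + 40 = 1880 GB.
Lower bound: ⌈1880/350⌉ = 6 hosts.
Also, 7 VMs each exceed 175 GB, and no two of those can share a host, so at least 7 hosts are needed.
A packing using 7 hosts:
  host 1: 260 + 70 = 330
  host 2: 220 + 60 + 60 = 340
  host 3: 220 + 50 + 50 = 320
  host 4: 220 + 40 = 260
  host 5: 210 = 210
  host 6: 210 = 210
  host 7: 210 = 210
This matches the lower bound, so 7 is optimal.

7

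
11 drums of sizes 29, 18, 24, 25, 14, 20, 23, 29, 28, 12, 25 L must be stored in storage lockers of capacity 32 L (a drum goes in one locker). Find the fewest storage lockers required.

Total = 29 + 29 + 28 + 25 + 25 + 24 + 23 + 20 + 18 + 14 + 12 = 247 L.
Lower bound: ⌈247/32⌉ = 8 storage lockers.
Also, 9 drums each exceed 16 L, and no two of those can share a locker, so at least 9 storage lockers are needed.
A packing using 9 storage lockers:
  locker 1: 29 = 29
  locker 2: 29 = 29
  locker 3: 28 = 28
  locker 4: 25 = 25
  locker 5: 25 = 25
  locker 6: 24 = 24
  locker 7: 23 = 23
  locker 8: 20 + 12 = 32
  locker 9: 18 + 14 = 32
This matches the lower bound, so 9 is optimal.

9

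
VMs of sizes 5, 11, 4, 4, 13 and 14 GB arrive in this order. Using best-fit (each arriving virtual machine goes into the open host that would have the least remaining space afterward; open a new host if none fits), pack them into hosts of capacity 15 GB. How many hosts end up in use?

  5 → host 1 (new)  [load 5/15]
  11 → host 2 (new)  [load 11/15]
  4 → host 2  [load 15/15]
  4 → host 1  [load 9/15]
  13 → host 3 (new)  [load 13/15]
  14 → host 4 (new)  [load 14/15]
4 hosts opened.

4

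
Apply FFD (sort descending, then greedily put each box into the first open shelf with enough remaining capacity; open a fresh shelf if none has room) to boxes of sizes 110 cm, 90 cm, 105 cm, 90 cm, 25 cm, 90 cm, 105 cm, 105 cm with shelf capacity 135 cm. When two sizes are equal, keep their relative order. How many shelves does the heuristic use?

7

Sorted descending: 110, 105, 105, 105, 90, 90, 90, 25.
  110 → shelf 1 (new)  [load 110/135]
  105 → shelf 2 (new)  [load 105/135]
  105 → shelf 3 (new)  [load 105/135]
  105 → shelf 4 (new)  [load 105/135]
  90 → shelf 5 (new)  [load 90/135]
  90 → shelf 6 (new)  [load 90/135]
  90 → shelf 7 (new)  [load 90/135]
  25 → shelf 1  [load 135/135]
7 shelves opened.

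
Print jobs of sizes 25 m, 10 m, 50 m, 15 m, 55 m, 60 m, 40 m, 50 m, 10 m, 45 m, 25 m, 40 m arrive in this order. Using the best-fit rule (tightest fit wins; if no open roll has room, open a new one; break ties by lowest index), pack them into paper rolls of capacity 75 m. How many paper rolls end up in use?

  25 → roll 1 (new)  [load 25/75]
  10 → roll 1  [load 35/75]
  50 → roll 2 (new)  [load 50/75]
  15 → roll 2  [load 65/75]
  55 → roll 3 (new)  [load 55/75]
  60 → roll 4 (new)  [load 60/75]
  40 → roll 1  [load 75/75]
  50 → roll 5 (new)  [load 50/75]
  10 → roll 2  [load 75/75]
  45 → roll 6 (new)  [load 45/75]
  25 → roll 5  [load 75/75]
  40 → roll 7 (new)  [load 40/75]
7 paper rolls opened.

7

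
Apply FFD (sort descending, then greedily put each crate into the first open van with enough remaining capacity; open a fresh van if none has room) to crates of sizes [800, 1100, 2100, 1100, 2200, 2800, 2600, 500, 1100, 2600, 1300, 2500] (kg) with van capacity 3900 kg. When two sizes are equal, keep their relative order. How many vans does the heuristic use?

Sorted descending: 2800, 2600, 2600, 2500, 2200, 2100, 1300, 1100, 1100, 1100, 800, 500.
  2800 → van 1 (new)  [load 2800/3900]
  2600 → van 2 (new)  [load 2600/3900]
  2600 → van 3 (new)  [load 2600/3900]
  2500 → van 4 (new)  [load 2500/3900]
  2200 → van 5 (new)  [load 2200/3900]
  2100 → van 6 (new)  [load 2100/3900]
  1300 → van 2  [load 3900/3900]
  1100 → van 1  [load 3900/3900]
  1100 → van 3  [load 3700/3900]
  1100 → van 4  [load 3600/3900]
  800 → van 5  [load 3000/3900]
  500 → van 5  [load 3500/3900]
6 vans opened.

6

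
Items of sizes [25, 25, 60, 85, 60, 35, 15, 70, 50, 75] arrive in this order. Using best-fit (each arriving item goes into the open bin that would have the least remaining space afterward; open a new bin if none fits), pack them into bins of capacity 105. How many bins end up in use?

6

  25 → bin 1 (new)  [load 25/105]
  25 → bin 1  [load 50/105]
  60 → bin 2 (new)  [load 60/105]
  85 → bin 3 (new)  [load 85/105]
  60 → bin 4 (new)  [load 60/105]
  35 → bin 2  [load 95/105]
  15 → bin 3  [load 100/105]
  70 → bin 5 (new)  [load 70/105]
  50 → bin 1  [load 100/105]
  75 → bin 6 (new)  [load 75/105]
6 bins opened.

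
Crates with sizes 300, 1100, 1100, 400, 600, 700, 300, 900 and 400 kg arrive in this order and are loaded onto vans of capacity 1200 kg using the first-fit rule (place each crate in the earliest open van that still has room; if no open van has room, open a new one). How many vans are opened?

  300 → van 1 (new)  [load 300/1200]
  1100 → van 2 (new)  [load 1100/1200]
  1100 → van 3 (new)  [load 1100/1200]
  400 → van 1  [load 700/1200]
  600 → van 4 (new)  [load 600/1200]
  700 → van 5 (new)  [load 700/1200]
  300 → van 1  [load 1000/1200]
  900 → van 6 (new)  [load 900/1200]
  400 → van 4  [load 1000/1200]
6 vans opened.

6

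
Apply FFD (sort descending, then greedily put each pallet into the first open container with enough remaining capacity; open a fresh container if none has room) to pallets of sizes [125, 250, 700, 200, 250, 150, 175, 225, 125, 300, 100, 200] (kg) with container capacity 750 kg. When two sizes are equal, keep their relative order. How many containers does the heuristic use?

4

Sorted descending: 700, 300, 250, 250, 225, 200, 200, 175, 150, 125, 125, 100.
  700 → container 1 (new)  [load 700/750]
  300 → container 2 (new)  [load 300/750]
  250 → container 2  [load 550/750]
  250 → container 3 (new)  [load 250/750]
  225 → container 3  [load 475/750]
  200 → container 2  [load 750/750]
  200 → container 3  [load 675/750]
  175 → container 4 (new)  [load 175/750]
  150 → container 4  [load 325/750]
  125 → container 4  [load 450/750]
  125 → container 4  [load 575/750]
  100 → container 4  [load 675/750]
4 containers opened.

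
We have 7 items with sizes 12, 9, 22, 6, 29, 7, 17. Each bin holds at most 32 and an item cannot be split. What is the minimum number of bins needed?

4

Total = 29 + 22 + 17 + 12 + 9 + 7 + 6 = 102.
Lower bound: ⌈102/32⌉ = 4 bins.
A packing using 4 bins:
  bin 1: 29 = 29
  bin 2: 22 + 9 = 31
  bin 3: 17 + 12 = 29
  bin 4: 7 + 6 = 13
This matches the lower bound, so 4 is optimal.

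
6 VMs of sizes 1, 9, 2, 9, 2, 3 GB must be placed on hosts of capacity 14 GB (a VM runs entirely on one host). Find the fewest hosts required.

2

Total = 9 + 9 + 3 + 2 + 2 + 1 = 26 GB.
Lower bound: ⌈26/14⌉ = 2 hosts.
A packing using 2 hosts:
  host 1: 9 + 3 + 2 = 14
  host 2: 9 + 2 + 1 = 12
This matches the lower bound, so 2 is optimal.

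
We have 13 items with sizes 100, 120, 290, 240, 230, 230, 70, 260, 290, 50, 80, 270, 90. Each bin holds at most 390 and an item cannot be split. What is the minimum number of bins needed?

Total = 290 + 290 + 270 + 260 + 240 + 230 + 230 + 120 + 100 + 90 + 80 + 70 + 50 = 2320.
Lower bound: ⌈2320/390⌉ = 6 bins.
Also, 7 items each exceed 195, and no two of those can share a bin, so at least 7 bins are needed.
A packing using 7 bins:
  bin 1: 290 + 100 = 390
  bin 2: 290 + 90 = 380
  bin 3: 270 + 120 = 390
  bin 4: 260 + 80 + 50 = 390
  bin 5: 240 + 70 = 310
  bin 6: 230 = 230
  bin 7: 230 = 230
This matches the lower bound, so 7 is optimal.

7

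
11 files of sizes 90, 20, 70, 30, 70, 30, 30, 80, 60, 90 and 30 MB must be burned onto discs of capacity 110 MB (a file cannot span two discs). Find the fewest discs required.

Total = 90 + 90 + 80 + 70 + 70 + 60 + 30 + 30 + 30 + 30 + 20 = 600 MB.
Lower bound: ⌈600/110⌉ = 6 discs.
A packing using 6 discs:
  disc 1: 90 + 20 = 110
  disc 2: 90 = 90
  disc 3: 80 + 30 = 110
  disc 4: 70 + 30 = 100
  disc 5: 70 + 30 = 100
  disc 6: 60 + 30 = 90
This matches the lower bound, so 6 is optimal.

6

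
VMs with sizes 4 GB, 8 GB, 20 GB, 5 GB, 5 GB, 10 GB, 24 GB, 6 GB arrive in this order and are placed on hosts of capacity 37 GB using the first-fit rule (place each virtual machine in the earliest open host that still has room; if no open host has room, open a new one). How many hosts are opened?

3

  4 → host 1 (new)  [load 4/37]
  8 → host 1  [load 12/37]
  20 → host 1  [load 32/37]
  5 → host 1  [load 37/37]
  5 → host 2 (new)  [load 5/37]
  10 → host 2  [load 15/37]
  24 → host 3 (new)  [load 24/37]
  6 → host 2  [load 21/37]
3 hosts opened.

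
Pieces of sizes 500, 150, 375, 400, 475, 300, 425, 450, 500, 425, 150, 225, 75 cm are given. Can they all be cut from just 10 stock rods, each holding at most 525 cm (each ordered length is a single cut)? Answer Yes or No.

Yes

A valid assignment using 10 stock rods:
  stock rod 1: 500 = 500
  stock rod 2: 500 = 500
  stock rod 3: 475 = 475
  stock rod 4: 450 + 75 = 525
  stock rod 5: 425 = 425
  stock rod 6: 425 = 425
  stock rod 7: 400 = 400
  stock rod 8: 375 + 150 = 525
  stock rod 9: 300 + 225 = 525
  stock rod 10: 150 = 150
Every load is within 525 cm, so 10 stock rods suffice.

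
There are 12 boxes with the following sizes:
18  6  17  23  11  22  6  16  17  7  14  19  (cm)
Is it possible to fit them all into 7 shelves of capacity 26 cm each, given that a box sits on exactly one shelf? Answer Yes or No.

No

Total = 176 cm; ⌈176/26⌉ = 7.
8 boxes each exceed half the capacity and cannot share a shelf, forcing at least 8 shelves.
At least 8 shelves are required, but only 7 are allowed.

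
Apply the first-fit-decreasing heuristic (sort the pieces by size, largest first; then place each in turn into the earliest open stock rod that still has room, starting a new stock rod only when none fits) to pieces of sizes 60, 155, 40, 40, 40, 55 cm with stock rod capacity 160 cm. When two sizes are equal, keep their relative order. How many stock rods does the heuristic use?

3

Sorted descending: 155, 60, 55, 40, 40, 40.
  155 → stock rod 1 (new)  [load 155/160]
  60 → stock rod 2 (new)  [load 60/160]
  55 → stock rod 2  [load 115/160]
  40 → stock rod 2  [load 155/160]
  40 → stock rod 3 (new)  [load 40/160]
  40 → stock rod 3  [load 80/160]
3 stock rods opened.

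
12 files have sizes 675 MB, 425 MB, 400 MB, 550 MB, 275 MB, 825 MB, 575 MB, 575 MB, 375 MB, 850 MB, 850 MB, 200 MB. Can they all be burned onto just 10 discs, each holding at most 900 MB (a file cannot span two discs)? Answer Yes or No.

Yes

A valid assignment using 9 discs:
  disc 1: 850 = 850
  disc 2: 850 = 850
  disc 3: 825 = 825
  disc 4: 675 + 200 = 875
  disc 5: 575 + 275 = 850
  disc 6: 575 = 575
  disc 7: 550 = 550
  disc 8: 425 + 400 = 825
  disc 9: 375 = 375
That uses only 9 ≤ 10, so 10 discs are enough.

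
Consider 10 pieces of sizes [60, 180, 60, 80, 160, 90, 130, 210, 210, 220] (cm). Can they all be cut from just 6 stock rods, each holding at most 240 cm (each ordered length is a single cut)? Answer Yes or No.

Total = 1400 cm; ⌈1400/240⌉ = 6.
The bound of 6 does not rule out 6, but exhaustive search shows no assignment into 6 stock rods of capacity 240 cm exists — the minimum is 7.

No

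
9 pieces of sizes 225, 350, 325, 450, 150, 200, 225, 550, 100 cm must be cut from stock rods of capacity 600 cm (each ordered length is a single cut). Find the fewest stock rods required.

Total = 550 + 450 + 350 + 325 + 225 + 225 + 200 + 150 + 100 = 2575 cm.
Lower bound: ⌈2575/600⌉ = 5 stock rods.
A packing using 5 stock rods:
  stock rod 1: 550 = 550
  stock rod 2: 450 + 150 = 600
  stock rod 3: 350 + 225 = 575
  stock rod 4: 325 + 225 = 550
  stock rod 5: 200 + 100 = 300
This matches the lower bound, so 5 is optimal.

5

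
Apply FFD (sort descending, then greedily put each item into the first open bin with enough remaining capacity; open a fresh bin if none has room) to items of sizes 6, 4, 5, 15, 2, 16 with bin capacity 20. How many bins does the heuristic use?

3

Sorted descending: 16, 15, 6, 5, 4, 2.
  16 → bin 1 (new)  [load 16/20]
  15 → bin 2 (new)  [load 15/20]
  6 → bin 3 (new)  [load 6/20]
  5 → bin 2  [load 20/20]
  4 → bin 1  [load 20/20]
  2 → bin 3  [load 8/20]
3 bins opened.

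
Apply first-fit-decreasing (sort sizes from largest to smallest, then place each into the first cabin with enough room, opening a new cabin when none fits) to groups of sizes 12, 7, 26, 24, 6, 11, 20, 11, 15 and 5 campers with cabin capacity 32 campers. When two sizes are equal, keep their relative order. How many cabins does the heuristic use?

Sorted descending: 26, 24, 20, 15, 12, 11, 11, 7, 6, 5.
  26 → cabin 1 (new)  [load 26/32]
  24 → cabin 2 (new)  [load 24/32]
  20 → cabin 3 (new)  [load 20/32]
  15 → cabin 4 (new)  [load 15/32]
  12 → cabin 3  [load 32/32]
  11 → cabin 4  [load 26/32]
  11 → cabin 5 (new)  [load 11/32]
  7 → cabin 2  [load 31/32]
  6 → cabin 1  [load 32/32]
  5 → cabin 4  [load 31/32]
5 cabins opened.

5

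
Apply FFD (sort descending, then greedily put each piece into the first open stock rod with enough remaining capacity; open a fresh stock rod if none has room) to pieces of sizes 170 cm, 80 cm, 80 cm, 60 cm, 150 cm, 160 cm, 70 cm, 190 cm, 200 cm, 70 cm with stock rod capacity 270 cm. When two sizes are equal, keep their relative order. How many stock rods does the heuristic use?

Sorted descending: 200, 190, 170, 160, 150, 80, 80, 70, 70, 60.
  200 → stock rod 1 (new)  [load 200/270]
  190 → stock rod 2 (new)  [load 190/270]
  170 → stock rod 3 (new)  [load 170/270]
  160 → stock rod 4 (new)  [load 160/270]
  150 → stock rod 5 (new)  [load 150/270]
  80 → stock rod 2  [load 270/270]
  80 → stock rod 3  [load 250/270]
  70 → stock rod 1  [load 270/270]
  70 → stock rod 4  [load 230/270]
  60 → stock rod 5  [load 210/270]
5 stock rods opened.

5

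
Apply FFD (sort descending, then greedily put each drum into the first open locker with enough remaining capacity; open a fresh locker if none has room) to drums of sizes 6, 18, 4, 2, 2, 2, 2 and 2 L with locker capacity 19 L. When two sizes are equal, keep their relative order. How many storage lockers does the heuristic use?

Sorted descending: 18, 6, 4, 2, 2, 2, 2, 2.
  18 → locker 1 (new)  [load 18/19]
  6 → locker 2 (new)  [load 6/19]
  4 → locker 2  [load 10/19]
  2 → locker 2  [load 12/19]
  2 → locker 2  [load 14/19]
  2 → locker 2  [load 16/19]
  2 → locker 2  [load 18/19]
  2 → locker 3 (new)  [load 2/19]
3 storage lockers opened.

3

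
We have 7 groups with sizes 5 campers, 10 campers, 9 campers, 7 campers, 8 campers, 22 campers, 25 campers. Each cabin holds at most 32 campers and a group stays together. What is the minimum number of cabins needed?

Total = 25 + 22 + 10 + 9 + 8 + 7 + 5 = 86 campers.
Lower bound: ⌈86/32⌉ = 3 cabins.
A packing using 3 cabins:
  cabin 1: 25 + 7 = 32
  cabin 2: 22 + 10 = 32
  cabin 3: 9 + 8 + 5 = 22
This matches the lower bound, so 3 is optimal.

3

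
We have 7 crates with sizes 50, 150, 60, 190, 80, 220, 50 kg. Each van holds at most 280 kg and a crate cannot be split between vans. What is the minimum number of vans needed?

Total = 220 + 190 + 150 + 80 + 60 + 50 + 50 = 800 kg.
Lower bound: ⌈800/280⌉ = 3 vans.
A packing using 3 vans:
  van 1: 220 + 60 = 280
  van 2: 190 + 80 = 270
  van 3: 150 + 50 + 50 = 250
This matches the lower bound, so 3 is optimal.

3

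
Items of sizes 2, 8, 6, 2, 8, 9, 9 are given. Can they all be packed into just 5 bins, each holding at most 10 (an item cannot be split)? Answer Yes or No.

Yes

A valid assignment using 5 bins:
  bin 1: 9 = 9
  bin 2: 9 = 9
  bin 3: 8 + 2 = 10
  bin 4: 8 + 2 = 10
  bin 5: 6 = 6
Every load is within 10, so 5 bins suffice.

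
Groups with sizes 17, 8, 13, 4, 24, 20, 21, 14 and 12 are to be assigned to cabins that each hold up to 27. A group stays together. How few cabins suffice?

Total = 24 + 21 + 20 + 17 + 14 + 13 + 12 + 8 + 4 = 133.
Lower bound: ⌈133/27⌉ = 5 cabins.
A packing using 6 cabins:
  cabin 1: 24 = 24
  cabin 2: 21 + 4 = 25
  cabin 3: 20 = 20
  cabin 4: 17 + 8 = 25
  cabin 5: 14 + 13 = 27
  cabin 6: 12 = 12
No arrangement into 5 cabins stays within capacity, so 6 is optimal.

6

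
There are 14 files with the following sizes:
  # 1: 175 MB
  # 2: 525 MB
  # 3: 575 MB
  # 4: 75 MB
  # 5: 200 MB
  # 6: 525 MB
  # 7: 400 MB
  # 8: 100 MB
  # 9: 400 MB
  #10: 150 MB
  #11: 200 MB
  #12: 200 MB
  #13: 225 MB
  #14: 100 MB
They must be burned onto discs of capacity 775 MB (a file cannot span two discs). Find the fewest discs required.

Total = 575 + 525 + 525 + 400 + 400 + 225 + 200 + 200 + 200 + 175 + 150 + 100 + 100 + 75 = 3850 MB.
Lower bound: ⌈3850/775⌉ = 5 discs.
A packing using 5 discs:
  disc 1: 575 + 200 = 775
  disc 2: 525 + 225 = 750
  disc 3: 525 + 150 + 100 = 775
  disc 4: 400 + 200 + 175 = 775
  disc 5: 400 + 200 + 100 + 75 = 775
This matches the lower bound, so 5 is optimal.

5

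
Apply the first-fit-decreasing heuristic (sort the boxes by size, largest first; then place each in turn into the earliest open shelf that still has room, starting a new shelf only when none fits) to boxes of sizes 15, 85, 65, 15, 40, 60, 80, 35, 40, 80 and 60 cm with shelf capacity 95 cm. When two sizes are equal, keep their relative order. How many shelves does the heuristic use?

7

Sorted descending: 85, 80, 80, 65, 60, 60, 40, 40, 35, 15, 15.
  85 → shelf 1 (new)  [load 85/95]
  80 → shelf 2 (new)  [load 80/95]
  80 → shelf 3 (new)  [load 80/95]
  65 → shelf 4 (new)  [load 65/95]
  60 → shelf 5 (new)  [load 60/95]
  60 → shelf 6 (new)  [load 60/95]
  40 → shelf 7 (new)  [load 40/95]
  40 → shelf 7  [load 80/95]
  35 → shelf 5  [load 95/95]
  15 → shelf 2  [load 95/95]
  15 → shelf 3  [load 95/95]
7 shelves opened.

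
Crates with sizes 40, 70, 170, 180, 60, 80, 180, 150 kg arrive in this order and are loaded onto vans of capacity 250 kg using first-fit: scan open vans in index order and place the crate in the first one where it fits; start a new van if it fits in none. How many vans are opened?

  40 → van 1 (new)  [load 40/250]
  70 → van 1  [load 110/250]
  170 → van 2 (new)  [load 170/250]
  180 → van 3 (new)  [load 180/250]
  60 → van 1  [load 170/250]
  80 → van 1  [load 250/250]
  180 → van 4 (new)  [load 180/250]
  150 → van 5 (new)  [load 150/250]
5 vans opened.

5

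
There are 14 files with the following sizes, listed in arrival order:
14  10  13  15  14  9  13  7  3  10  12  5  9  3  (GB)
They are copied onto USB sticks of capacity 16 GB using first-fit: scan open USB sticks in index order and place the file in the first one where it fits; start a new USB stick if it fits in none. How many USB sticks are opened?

  14 → USB stick 1 (new)  [load 14/16]
  10 → USB stick 2 (new)  [load 10/16]
  13 → USB stick 3 (new)  [load 13/16]
  15 → USB stick 4 (new)  [load 15/16]
  14 → USB stick 5 (new)  [load 14/16]
  9 → USB stick 6 (new)  [load 9/16]
  13 → USB stick 7 (new)  [load 13/16]
  7 → USB stick 6  [load 16/16]
  3 → USB stick 2  [load 13/16]
  10 → USB stick 8 (new)  [load 10/16]
  12 → USB stick 9 (new)  [load 12/16]
  5 → USB stick 8  [load 15/16]
  9 → USB stick 10 (new)  [load 9/16]
  3 → USB stick 2  [load 16/16]
10 USB sticks opened.

10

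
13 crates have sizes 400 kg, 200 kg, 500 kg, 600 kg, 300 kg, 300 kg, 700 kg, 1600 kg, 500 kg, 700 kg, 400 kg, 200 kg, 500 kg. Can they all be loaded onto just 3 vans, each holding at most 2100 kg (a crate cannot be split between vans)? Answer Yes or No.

Total = 6900 kg; ⌈6900/2100⌉ = 4.
At least 4 vans are required, but only 3 are allowed.

No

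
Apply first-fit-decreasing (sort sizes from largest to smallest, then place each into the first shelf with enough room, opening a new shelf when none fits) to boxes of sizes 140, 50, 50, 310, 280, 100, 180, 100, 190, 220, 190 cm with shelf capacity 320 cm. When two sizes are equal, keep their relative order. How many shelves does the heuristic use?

Sorted descending: 310, 280, 220, 190, 190, 180, 140, 100, 100, 50, 50.
  310 → shelf 1 (new)  [load 310/320]
  280 → shelf 2 (new)  [load 280/320]
  220 → shelf 3 (new)  [load 220/320]
  190 → shelf 4 (new)  [load 190/320]
  190 → shelf 5 (new)  [load 190/320]
  180 → shelf 6 (new)  [load 180/320]
  140 → shelf 6  [load 320/320]
  100 → shelf 3  [load 320/320]
  100 → shelf 4  [load 290/320]
  50 → shelf 5  [load 240/320]
  50 → shelf 5  [load 290/320]
6 shelves opened.

6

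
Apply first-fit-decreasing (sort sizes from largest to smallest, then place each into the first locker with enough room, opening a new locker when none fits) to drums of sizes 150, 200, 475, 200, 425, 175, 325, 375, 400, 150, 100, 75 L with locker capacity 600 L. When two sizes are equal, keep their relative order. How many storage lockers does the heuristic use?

6

Sorted descending: 475, 425, 400, 375, 325, 200, 200, 175, 150, 150, 100, 75.
  475 → locker 1 (new)  [load 475/600]
  425 → locker 2 (new)  [load 425/600]
  400 → locker 3 (new)  [load 400/600]
  375 → locker 4 (new)  [load 375/600]
  325 → locker 5 (new)  [load 325/600]
  200 → locker 3  [load 600/600]
  200 → locker 4  [load 575/600]
  175 → locker 2  [load 600/600]
  150 → locker 5  [load 475/600]
  150 → locker 6 (new)  [load 150/600]
  100 → locker 1  [load 575/600]
  75 → locker 5  [load 550/600]
6 storage lockers opened.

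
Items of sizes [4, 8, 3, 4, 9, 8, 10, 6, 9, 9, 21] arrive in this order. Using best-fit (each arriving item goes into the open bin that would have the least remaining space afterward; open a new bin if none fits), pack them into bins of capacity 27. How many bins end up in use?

4

  4 → bin 1 (new)  [load 4/27]
  8 → bin 1  [load 12/27]
  3 → bin 1  [load 15/27]
  4 → bin 1  [load 19/27]
  9 → bin 2 (new)  [load 9/27]
  8 → bin 1  [load 27/27]
  10 → bin 2  [load 19/27]
  6 → bin 2  [load 25/27]
  9 → bin 3 (new)  [load 9/27]
  9 → bin 3  [load 18/27]
  21 → bin 4 (new)  [load 21/27]
4 bins opened.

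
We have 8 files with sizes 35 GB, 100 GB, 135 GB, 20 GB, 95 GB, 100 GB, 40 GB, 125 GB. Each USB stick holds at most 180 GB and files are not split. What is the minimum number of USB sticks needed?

5

Total = 135 + 125 + 100 + 100 + 95 + 40 + 35 + 20 = 650 GB.
Lower bound: ⌈650/180⌉ = 4 USB sticks.
Also, 5 files each exceed 90 GB, and no two of those can share a USB stick, so at least 5 USB sticks are needed.
A packing using 5 USB sticks:
  USB stick 1: 135 + 40 = 175
  USB stick 2: 125 + 35 + 20 = 180
  USB stick 3: 100 = 100
  USB stick 4: 100 = 100
  USB stick 5: 95 = 95
This matches the lower bound, so 5 is optimal.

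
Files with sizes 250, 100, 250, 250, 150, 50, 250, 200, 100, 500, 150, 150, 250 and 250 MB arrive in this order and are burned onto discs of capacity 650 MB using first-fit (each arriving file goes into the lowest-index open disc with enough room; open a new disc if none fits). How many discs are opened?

5

  250 → disc 1 (new)  [load 250/650]
  100 → disc 1  [load 350/650]
  250 → disc 1  [load 600/650]
  250 → disc 2 (new)  [load 250/650]
  150 → disc 2  [load 400/650]
  50 → disc 1  [load 650/650]
  250 → disc 2  [load 650/650]
  200 → disc 3 (new)  [load 200/650]
  100 → disc 3  [load 300/650]
  500 → disc 4 (new)  [load 500/650]
  150 → disc 3  [load 450/650]
  150 → disc 3  [load 600/650]
  250 → disc 5 (new)  [load 250/650]
  250 → disc 5  [load 500/650]
5 discs opened.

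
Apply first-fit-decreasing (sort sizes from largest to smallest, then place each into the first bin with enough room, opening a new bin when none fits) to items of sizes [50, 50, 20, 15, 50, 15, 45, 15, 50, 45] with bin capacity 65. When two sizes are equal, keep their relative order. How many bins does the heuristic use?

Sorted descending: 50, 50, 50, 50, 45, 45, 20, 15, 15, 15.
  50 → bin 1 (new)  [load 50/65]
  50 → bin 2 (new)  [load 50/65]
  50 → bin 3 (new)  [load 50/65]
  50 → bin 4 (new)  [load 50/65]
  45 → bin 5 (new)  [load 45/65]
  45 → bin 6 (new)  [load 45/65]
  20 → bin 5  [load 65/65]
  15 → bin 1  [load 65/65]
  15 → bin 2  [load 65/65]
  15 → bin 3  [load 65/65]
6 bins opened.

6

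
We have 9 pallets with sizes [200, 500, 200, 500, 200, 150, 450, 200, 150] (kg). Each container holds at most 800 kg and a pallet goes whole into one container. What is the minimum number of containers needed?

4

Total = 500 + 500 + 450 + 200 + 200 + 200 + 200 + 150 + 150 = 2550 kg.
Lower bound: ⌈2550/800⌉ = 4 containers.
A packing using 4 containers:
  container 1: 500 + 200 = 700
  container 2: 500 + 200 = 700
  container 3: 450 + 200 + 150 = 800
  container 4: 200 + 150 = 350
This matches the lower bound, so 4 is optimal.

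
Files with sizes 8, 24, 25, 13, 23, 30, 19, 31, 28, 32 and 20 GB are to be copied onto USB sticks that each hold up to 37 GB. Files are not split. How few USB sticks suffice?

9

Total = 32 + 31 + 30 + 28 + 25 + 24 + 23 + 20 + 19 + 13 + 8 = 253 GB.
Lower bound: ⌈253/37⌉ = 7 USB sticks.
Also, 9 files each exceed 37/2 GB, and no two of those can share a USB stick, so at least 9 USB sticks are needed.
A packing using 9 USB sticks:
  USB stick 1: 32 = 32
  USB stick 2: 31 = 31
  USB stick 3: 30 = 30
  USB stick 4: 28 + 8 = 36
  USB stick 5: 25 = 25
  USB stick 6: 24 + 13 = 37
  USB stick 7: 23 = 23
  USB stick 8: 20 = 20
  USB stick 9: 19 = 19
This matches the lower bound, so 9 is optimal.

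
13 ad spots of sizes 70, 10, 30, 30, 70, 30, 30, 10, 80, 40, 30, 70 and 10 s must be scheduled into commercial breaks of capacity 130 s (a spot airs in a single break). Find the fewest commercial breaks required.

Total = 80 + 70 + 70 + 70 + 40 + 30 + 30 + 30 + 30 + 30 + 10 + 10 + 10 = 510 s.
Lower bound: ⌈510/130⌉ = 4 commercial breaks.
A packing using 4 commercial breaks:
  break 1: 80 + 40 + 10 = 130
  break 2: 70 + 30 + 30 = 130
  break 3: 70 + 30 + 30 = 130
  break 4: 70 + 30 + 10 + 10 = 120
This matches the lower bound, so 4 is optimal.

4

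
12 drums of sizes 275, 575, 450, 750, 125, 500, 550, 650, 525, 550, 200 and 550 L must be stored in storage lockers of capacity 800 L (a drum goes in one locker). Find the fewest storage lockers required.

Total = 750 + 650 + 575 + 550 + 550 + 550 + 525 + 500 + 450 + 275 + 200 + 125 = 5700 L.
Lower bound: ⌈5700/800⌉ = 8 storage lockers.
Also, 9 drums each exceed 400 L, and no two of those can share a locker, so at least 9 storage lockers are needed.
A packing using 9 storage lockers:
  locker 1: 750 = 750
  locker 2: 650 + 125 = 775
  locker 3: 575 + 200 = 775
  locker 4: 550 = 550
  locker 5: 550 = 550
  locker 6: 550 = 550
  locker 7: 525 + 275 = 800
  locker 8: 500 = 500
  locker 9: 450 = 450
This matches the lower bound, so 9 is optimal.

9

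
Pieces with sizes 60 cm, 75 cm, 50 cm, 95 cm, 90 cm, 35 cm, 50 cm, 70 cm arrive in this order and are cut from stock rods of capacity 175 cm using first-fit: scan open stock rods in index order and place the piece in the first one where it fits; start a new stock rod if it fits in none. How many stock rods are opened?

  60 → stock rod 1 (new)  [load 60/175]
  75 → stock rod 1  [load 135/175]
  50 → stock rod 2 (new)  [load 50/175]
  95 → stock rod 2  [load 145/175]
  90 → stock rod 3 (new)  [load 90/175]
  35 → stock rod 1  [load 170/175]
  50 → stock rod 3  [load 140/175]
  70 → stock rod 4 (new)  [load 70/175]
4 stock rods opened.

4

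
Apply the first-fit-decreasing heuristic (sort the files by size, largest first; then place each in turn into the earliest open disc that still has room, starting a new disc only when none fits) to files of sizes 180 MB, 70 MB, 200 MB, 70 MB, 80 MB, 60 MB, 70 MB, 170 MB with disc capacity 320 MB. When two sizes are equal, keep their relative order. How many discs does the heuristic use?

3

Sorted descending: 200, 180, 170, 80, 70, 70, 70, 60.
  200 → disc 1 (new)  [load 200/320]
  180 → disc 2 (new)  [load 180/320]
  170 → disc 3 (new)  [load 170/320]
  80 → disc 1  [load 280/320]
  70 → disc 2  [load 250/320]
  70 → disc 2  [load 320/320]
  70 → disc 3  [load 240/320]
  60 → disc 3  [load 300/320]
3 discs opened.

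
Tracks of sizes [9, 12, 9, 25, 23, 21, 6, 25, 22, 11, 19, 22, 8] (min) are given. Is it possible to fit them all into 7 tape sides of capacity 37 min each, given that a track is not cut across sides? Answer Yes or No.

Yes

A valid assignment using 7 tape sides:
  side 1: 25 + 12 = 37
  side 2: 25 + 11 = 36
  side 3: 23 + 9 = 32
  side 4: 22 + 9 + 6 = 37
  side 5: 22 + 8 = 30
  side 6: 21 = 21
  side 7: 19 = 19
Every load is within 37 min, so 7 tape sides suffice.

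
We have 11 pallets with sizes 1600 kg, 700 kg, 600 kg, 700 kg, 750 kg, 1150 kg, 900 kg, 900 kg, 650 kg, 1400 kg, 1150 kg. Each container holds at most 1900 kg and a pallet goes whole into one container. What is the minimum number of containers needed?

7

Total = 1600 + 1400 + 1150 + 1150 + 900 + 900 + 750 + 700 + 700 + 650 + 600 = 10500 kg.
Lower bound: ⌈10500/1900⌉ = 6 containers.
A packing using 7 containers:
  container 1: 1600 = 1600
  container 2: 1400 = 1400
  container 3: 1150 + 750 = 1900
  container 4: 1150 + 700 = 1850
  container 5: 900 + 900 = 1800
  container 6: 700 + 650 = 1350
  container 7: 600 = 600
No arrangement into 6 containers stays within capacity, so 7 is optimal.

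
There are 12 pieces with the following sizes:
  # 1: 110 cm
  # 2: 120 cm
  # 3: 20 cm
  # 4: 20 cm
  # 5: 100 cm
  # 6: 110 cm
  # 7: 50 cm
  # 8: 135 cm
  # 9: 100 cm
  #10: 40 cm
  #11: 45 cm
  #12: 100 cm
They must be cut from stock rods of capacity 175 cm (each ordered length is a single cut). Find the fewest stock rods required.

7

Total = 135 + 120 + 110 + 110 + 100 + 100 + 100 + 50 + 45 + 40 + 20 + 20 = 950 cm.
Lower bound: ⌈950/175⌉ = 6 stock rods.
Also, 7 pieces each exceed 175/2 cm, and no two of those can share a stock rod, so at least 7 stock rods are needed.
A packing using 7 stock rods:
  stock rod 1: 135 + 40 = 175
  stock rod 2: 120 + 50 = 170
  stock rod 3: 110 + 45 + 20 = 175
  stock rod 4: 110 + 20 = 130
  stock rod 5: 100 = 100
  stock rod 6: 100 = 100
  stock rod 7: 100 = 100
This matches the lower bound, so 7 is optimal.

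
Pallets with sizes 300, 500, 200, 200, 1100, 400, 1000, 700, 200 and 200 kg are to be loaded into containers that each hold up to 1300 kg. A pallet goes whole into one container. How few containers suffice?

Total = 1100 + 1000 + 700 + 500 + 400 + 300 + 200 + 200 + 200 + 200 = 4800 kg.
Lower bound: ⌈4800/1300⌉ = 4 containers.
A packing using 4 containers:
  container 1: 1100 + 200 = 1300
  container 2: 1000 + 300 = 1300
  container 3: 700 + 500 = 1200
  container 4: 400 + 200 + 200 + 200 = 1000
This matches the lower bound, so 4 is optimal.

4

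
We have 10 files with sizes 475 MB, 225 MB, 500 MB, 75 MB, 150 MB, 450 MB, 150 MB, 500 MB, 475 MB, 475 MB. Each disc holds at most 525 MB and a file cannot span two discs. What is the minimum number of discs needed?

Total = 500 + 500 + 475 + 475 + 475 + 450 + 225 + 150 + 150 + 75 = 3475 MB.
Lower bound: ⌈3475/525⌉ = 7 discs.
A packing using 7 discs:
  disc 1: 500 = 500
  disc 2: 500 = 500
  disc 3: 475 = 475
  disc 4: 475 = 475
  disc 5: 475 = 475
  disc 6: 450 + 75 = 525
  disc 7: 225 + 150 + 150 = 525
This matches the lower bound, so 7 is optimal.

7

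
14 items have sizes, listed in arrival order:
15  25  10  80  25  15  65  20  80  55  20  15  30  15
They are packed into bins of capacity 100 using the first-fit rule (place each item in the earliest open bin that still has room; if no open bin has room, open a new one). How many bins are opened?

  15 → bin 1 (new)  [load 15/100]
  25 → bin 1  [load 40/100]
  10 → bin 1  [load 50/100]
  80 → bin 2 (new)  [load 80/100]
  25 → bin 1  [load 75/100]
  15 → bin 1  [load 90/100]
  65 → bin 3 (new)  [load 65/100]
  20 → bin 2  [load 100/100]
  80 → bin 4 (new)  [load 80/100]
  55 → bin 5 (new)  [load 55/100]
  20 → bin 3  [load 85/100]
  15 → bin 3  [load 100/100]
  30 → bin 5  [load 85/100]
  15 → bin 4  [load 95/100]
5 bins opened.

5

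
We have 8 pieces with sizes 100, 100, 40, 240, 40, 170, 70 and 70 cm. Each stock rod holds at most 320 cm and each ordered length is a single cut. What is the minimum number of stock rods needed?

Total = 240 + 170 + 100 + 100 + 70 + 70 + 40 + 40 = 830 cm.
Lower bound: ⌈830/320⌉ = 3 stock rods.
A packing using 3 stock rods:
  stock rod 1: 240 + 70 = 310
  stock rod 2: 170 + 100 + 40 = 310
  stock rod 3: 100 + 70 + 40 = 210
This matches the lower bound, so 3 is optimal.

3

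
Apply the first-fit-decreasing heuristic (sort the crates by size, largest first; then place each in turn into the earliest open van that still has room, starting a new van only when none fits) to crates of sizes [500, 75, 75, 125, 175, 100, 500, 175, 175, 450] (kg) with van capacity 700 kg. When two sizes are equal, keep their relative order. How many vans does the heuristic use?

Sorted descending: 500, 500, 450, 175, 175, 175, 125, 100, 75, 75.
  500 → van 1 (new)  [load 500/700]
  500 → van 2 (new)  [load 500/700]
  450 → van 3 (new)  [load 450/700]
  175 → van 1  [load 675/700]
  175 → van 2  [load 675/700]
  175 → van 3  [load 625/700]
  125 → van 4 (new)  [load 125/700]
  100 → van 4  [load 225/700]
  75 → van 3  [load 700/700]
  75 → van 4  [load 300/700]
4 vans opened.

4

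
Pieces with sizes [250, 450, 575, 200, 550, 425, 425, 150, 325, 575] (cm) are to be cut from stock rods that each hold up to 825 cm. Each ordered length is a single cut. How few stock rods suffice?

Total = 575 + 575 + 550 + 450 + 425 + 425 + 325 + 250 + 200 + 150 = 3925 cm.
Lower bound: ⌈3925/825⌉ = 5 stock rods.
Also, 6 pieces each exceed 825/2 cm, and no two of those can share a stock rod, so at least 6 stock rods are needed.
A packing using 6 stock rods:
  stock rod 1: 575 + 250 = 825
  stock rod 2: 575 + 200 = 775
  stock rod 3: 550 + 150 = 700
  stock rod 4: 450 + 325 = 775
  stock rod 5: 425 = 425
  stock rod 6: 425 = 425
This matches the lower bound, so 6 is optimal.

6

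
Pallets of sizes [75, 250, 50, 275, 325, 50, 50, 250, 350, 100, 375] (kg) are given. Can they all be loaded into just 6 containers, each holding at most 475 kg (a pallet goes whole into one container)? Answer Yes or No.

A valid assignment using 6 containers:
  container 1: 375 + 100 = 475
  container 2: 350 + 75 + 50 = 475
  container 3: 325 + 50 + 50 = 425
  container 4: 275 = 275
  container 5: 250 = 250
  container 6: 250 = 250
Every load is within 475 kg, so 6 containers suffice.

Yes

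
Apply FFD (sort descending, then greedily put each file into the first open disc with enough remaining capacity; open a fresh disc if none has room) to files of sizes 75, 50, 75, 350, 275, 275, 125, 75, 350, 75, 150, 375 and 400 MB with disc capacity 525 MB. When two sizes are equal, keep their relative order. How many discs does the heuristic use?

Sorted descending: 400, 375, 350, 350, 275, 275, 150, 125, 75, 75, 75, 75, 50.
  400 → disc 1 (new)  [load 400/525]
  375 → disc 2 (new)  [load 375/525]
  350 → disc 3 (new)  [load 350/525]
  350 → disc 4 (new)  [load 350/525]
  275 → disc 5 (new)  [load 275/525]
  275 → disc 6 (new)  [load 275/525]
  150 → disc 2  [load 525/525]
  125 → disc 1  [load 525/525]
  75 → disc 3  [load 425/525]
  75 → disc 3  [load 500/525]
  75 → disc 4  [load 425/525]
  75 → disc 4  [load 500/525]
  50 → disc 5  [load 325/525]
6 discs opened.

6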